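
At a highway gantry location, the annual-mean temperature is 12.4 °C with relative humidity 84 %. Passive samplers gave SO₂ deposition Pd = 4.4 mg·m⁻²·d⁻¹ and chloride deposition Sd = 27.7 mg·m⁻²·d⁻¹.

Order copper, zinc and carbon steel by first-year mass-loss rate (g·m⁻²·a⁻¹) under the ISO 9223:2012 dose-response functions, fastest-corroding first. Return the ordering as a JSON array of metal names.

copper: f(T) = -0.080·(T−10) [T>10 °C] = -0.1920
  Pd branch = 0.0053·Pd^0.26·e^(0.059·RH+f) = 0.9132 μm/a
  Cl⁻ term: 0.01025·27.7^0.27·exp(0.036·84+0.049·12.4) = 0.9492
  r_corr = 0.9132 + 0.9492 = 1.862 μm/a
  mass loss = 1.862 μm/a × 8.96 g/cm³ = 16.69 g·m⁻²·a⁻¹
zinc: T>10 °C ⇒ hinge -0.071·(12.4−10) = -0.1704
  SO₂ term: 0.0129·4.4^0.44·exp(0.046·84-0.1704) = 0.995
  Cl⁻ term: 0.0175·27.7^0.57·exp(0.008·84+0.085·12.4) = 0.6529
  r_corr = 0.995 + 0.6529 = 1.648 μm/a
  mass loss = 1.648 μm/a × 7.14 g/cm³ = 11.77 g·m⁻²·a⁻¹
carbon steel: f(T) = -0.054·(T−10) [T>10 °C] = -0.1296
  Pd branch = 1.77·Pd^0.52·e^(0.02·RH+f) = 18.03 μm/a
  Sd branch = 0.102·Sd^0.62·e^(0.033·RH+0.04·T) = 21 μm/a
  r_corr = 18.03 + 21 = 39.03 μm/a
  mass loss = 39.03 μm/a × 7.85 g/cm³ = 306.4 g·m⁻²·a⁻¹
Ordering by g·m⁻²·a⁻¹: carbon steel (306) > copper (16.7) > zinc (11.8)

["carbon steel", "copper", "zinc"]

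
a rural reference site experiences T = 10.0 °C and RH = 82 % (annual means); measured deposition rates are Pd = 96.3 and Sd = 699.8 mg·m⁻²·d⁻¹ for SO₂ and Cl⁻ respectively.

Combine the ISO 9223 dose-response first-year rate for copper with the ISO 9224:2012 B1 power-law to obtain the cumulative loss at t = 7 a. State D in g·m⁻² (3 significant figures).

D(7) = 134 g·m⁻²

copper: f(T) = +0.126·(T−10) [T≤10 °C] = +0.0000
  sulphur-dioxide contribution → 2.193 μm/a
  chloride contribution → 1.878 μm/a
  ⇒ r_corr(copper) = 4.072 μm/a
Long-term exponent b (ISO 9224 Table 2, B1) = 0.667
  D(7) = 4.072 × 7^0.667 = 4.072 × 3.662 = 14.91 μm
  Mass loss = 14.91 μm × 8.96 g/cm³ = 133.6 g·m⁻²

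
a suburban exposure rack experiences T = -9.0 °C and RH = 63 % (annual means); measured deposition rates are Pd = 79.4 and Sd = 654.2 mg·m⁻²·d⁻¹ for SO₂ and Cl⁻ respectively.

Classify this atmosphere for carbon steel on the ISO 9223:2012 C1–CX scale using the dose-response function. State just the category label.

carbon steel: T≤10 °C ⇒ hinge +0.150·(-9.0−10) = -2.8500
  Pd branch = 1.77·Pd^0.52·e^(0.02·RH+f) = 3.51 μm/a
  Sd branch = 0.102·Sd^0.62·e^(0.033·RH+0.04·T) = 31.69 μm/a
  r_corr = 3.51 + 31.69 = 35.2 μm/a
ISO 9223 Table 2 (carbon steel): 25 < 35.2 ≤ 50 μm/a ⇒ C3

C3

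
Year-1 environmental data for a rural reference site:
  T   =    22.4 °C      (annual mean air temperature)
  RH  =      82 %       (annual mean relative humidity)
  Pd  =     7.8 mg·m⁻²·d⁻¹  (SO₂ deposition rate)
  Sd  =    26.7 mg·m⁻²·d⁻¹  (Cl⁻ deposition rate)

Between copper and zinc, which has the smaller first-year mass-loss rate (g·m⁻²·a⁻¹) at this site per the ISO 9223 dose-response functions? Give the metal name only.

copper: f(T) = -0.080·(T−10) [T>10 °C] = -0.9920
  sulphur-dioxide contribution → 0.4232 μm/a
  chloride contribution → 1.428 μm/a
  total first-year rate 1.851 μm/a
  mass loss = 1.851 μm/a × 8.96 g/cm³ = 16.58 g·m⁻²·a⁻¹
zinc: T>10 °C ⇒ hinge -0.071·(22.4−10) = -0.8804
  sulphur-dioxide contribution → 0.574 μm/a
  chloride contribution → 1.472 μm/a
  ⇒ r_corr(zinc) = 2.046 μm/a
  mass loss = 2.046 μm/a × 7.14 g/cm³ = 14.61 g·m⁻²·a⁻¹
Ordering by g·m⁻²·a⁻¹: copper (16.6) > zinc (14.6)

zinc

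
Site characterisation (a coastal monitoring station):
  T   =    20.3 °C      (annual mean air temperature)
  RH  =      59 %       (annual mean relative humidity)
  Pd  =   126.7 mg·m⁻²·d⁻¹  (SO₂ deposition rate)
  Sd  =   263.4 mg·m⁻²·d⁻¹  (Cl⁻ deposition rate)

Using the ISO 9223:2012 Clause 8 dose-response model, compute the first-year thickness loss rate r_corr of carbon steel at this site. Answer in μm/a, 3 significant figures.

r_corr = 92.0 μm/a

carbon steel: f(T) = -0.054·(T−10) [T>10 °C] = -0.5562
  Pd branch = 1.77·Pd^0.52·e^(0.02·RH+f) = 40.96 μm/a
  Sd branch = 0.102·Sd^0.62·e^(0.033·RH+0.04·T) = 51 μm/a
  r_corr = 40.96 + 51 = 91.96 μm/a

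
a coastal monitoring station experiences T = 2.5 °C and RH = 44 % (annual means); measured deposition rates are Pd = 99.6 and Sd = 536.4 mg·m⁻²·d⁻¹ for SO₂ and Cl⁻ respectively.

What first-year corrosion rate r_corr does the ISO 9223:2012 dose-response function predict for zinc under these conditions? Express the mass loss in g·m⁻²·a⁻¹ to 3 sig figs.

zinc: f(T) = +0.038·(T−10) [T≤10 °C] = -0.2850
  sulphur-dioxide contribution → 0.556 μm/a
  chloride contribution → 1.107 μm/a
  total first-year rate 1.663 μm/a
Convert to mass loss: 1.663 μm/a × 7.14 g/cm³ = 11.87 g·m⁻²·a⁻¹

r_corr = 11.9 g·m⁻²·a⁻¹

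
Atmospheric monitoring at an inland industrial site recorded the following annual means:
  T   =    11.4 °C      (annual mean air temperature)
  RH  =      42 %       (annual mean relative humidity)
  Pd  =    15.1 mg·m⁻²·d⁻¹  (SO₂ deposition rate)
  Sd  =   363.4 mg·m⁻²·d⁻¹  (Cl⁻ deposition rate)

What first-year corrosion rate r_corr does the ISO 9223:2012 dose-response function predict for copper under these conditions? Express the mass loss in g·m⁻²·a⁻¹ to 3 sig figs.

copper: T>10 °C ⇒ hinge -0.080·(11.4−10) = -0.1120
  sulphur-dioxide contribution → 0.1144 μm/a
  chloride contribution → 0.3993 μm/a
  total first-year rate 0.5137 μm/a
Convert to mass loss: 0.5137 μm/a × 8.96 g/cm³ = 4.602 g·m⁻²·a⁻¹

r_corr = 4.60 g·m⁻²·a⁻¹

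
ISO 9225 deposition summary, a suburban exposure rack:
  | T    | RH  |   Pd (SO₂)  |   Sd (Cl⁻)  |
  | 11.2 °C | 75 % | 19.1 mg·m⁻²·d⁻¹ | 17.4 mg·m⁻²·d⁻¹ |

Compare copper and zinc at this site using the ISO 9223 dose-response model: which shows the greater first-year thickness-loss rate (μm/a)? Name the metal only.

copper: temperature factor f = -0.080·(1.2) = -0.0960
  SO₂ term: 0.0053·19.1^0.26·exp(0.059·75-0.0960) = 0.8658
  Cl⁻ term: 0.01025·17.4^0.27·exp(0.036·75+0.049·11.2) = 0.571
  r_corr = 0.8658 + 0.571 = 1.437 μm/a
zinc: T>10 °C ⇒ hinge -0.071·(11.2−10) = -0.0852
  SO₂ term: 0.0129·19.1^0.44·exp(0.046·75-0.0852) = 1.366
  Sd branch = 0.0175·Sd^0.57·e^(0.008·RH+0.085·T) = 0.4209 μm/a
  sum: 1.366 + 0.4209 → r_corr = 1.787 μm/a
Ordering by μm/a: zinc (1.79) > copper (1.44)

zinc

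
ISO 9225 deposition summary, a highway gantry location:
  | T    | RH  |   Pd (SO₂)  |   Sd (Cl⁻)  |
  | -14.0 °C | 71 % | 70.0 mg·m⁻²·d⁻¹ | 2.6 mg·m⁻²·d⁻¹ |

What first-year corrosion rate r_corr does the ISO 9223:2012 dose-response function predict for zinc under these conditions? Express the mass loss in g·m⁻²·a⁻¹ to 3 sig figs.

r_corr = 6.40 g·m⁻²·a⁻¹

zinc: temperature factor f = +0.038·(-24.0) = -0.9120
  sulphur-dioxide contribution → 0.8806 μm/a
  chloride contribution → 0.0162 μm/a
  ⇒ r_corr(zinc) = 0.8968 μm/a
Convert to mass loss: 0.8968 μm/a × 7.14 g/cm³ = 6.403 g·m⁻²·a⁻¹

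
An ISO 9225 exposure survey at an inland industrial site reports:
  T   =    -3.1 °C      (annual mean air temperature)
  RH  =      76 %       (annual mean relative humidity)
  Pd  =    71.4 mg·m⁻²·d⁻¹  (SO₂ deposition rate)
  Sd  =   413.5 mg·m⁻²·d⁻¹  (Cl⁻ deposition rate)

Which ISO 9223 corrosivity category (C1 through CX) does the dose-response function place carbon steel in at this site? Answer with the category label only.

carbon steel: f(T) = +0.150·(T−10) [T≤10 °C] = -1.9650
  SO₂ term: 1.77·71.4^0.52·exp(0.02·76-1.9650) = 10.44
  Sd branch = 0.102·Sd^0.62·e^(0.033·RH+0.04·T) = 46.36 μm/a
  sum: 10.44 + 46.36 → r_corr = 56.8 μm/a
Category bounds: 50…80 μm/a bracket r_corr ⇒ C4

C4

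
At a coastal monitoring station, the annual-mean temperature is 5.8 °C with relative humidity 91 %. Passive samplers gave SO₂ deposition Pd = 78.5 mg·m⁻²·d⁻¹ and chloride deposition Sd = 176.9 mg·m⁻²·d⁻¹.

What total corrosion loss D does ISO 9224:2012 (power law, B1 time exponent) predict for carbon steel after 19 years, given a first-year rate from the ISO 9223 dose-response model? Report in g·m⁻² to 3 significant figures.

carbon steel: temperature factor f = +0.150·(-4.2) = -0.6300
  Pd branch = 1.77·Pd^0.52·e^(0.02·RH+f) = 56.25 μm/a
  Cl⁻ term: 0.102·176.9^0.62·exp(0.033·91+0.04·5.8) = 64.14
  sum: 56.25 + 64.14 → r_corr = 120.4 μm/a
Power-law: D(19) = r_corr · 19^0.523
  D(19) = 120.4 × 19^0.523 = 120.4 × 4.664 = 561.5 μm
  Mass loss = 561.5 μm × 7.85 g/cm³ = 4408 g·m⁻²

D(19) = 4.41e+03 g·m⁻²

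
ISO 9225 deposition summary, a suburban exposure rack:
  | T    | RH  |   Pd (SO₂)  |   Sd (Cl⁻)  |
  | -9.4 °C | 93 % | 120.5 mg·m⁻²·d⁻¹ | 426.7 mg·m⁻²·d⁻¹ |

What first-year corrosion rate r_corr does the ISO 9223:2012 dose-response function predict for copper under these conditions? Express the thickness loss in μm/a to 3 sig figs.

copper: T≤10 °C ⇒ hinge +0.126·(-9.4−10) = -2.4444
  sulphur-dioxide contribution → 0.3861 μm/a
  chloride contribution → 0.9437 μm/a
  ⇒ r_corr(copper) = 1.33 μm/a

r_corr = 1.33 μm/a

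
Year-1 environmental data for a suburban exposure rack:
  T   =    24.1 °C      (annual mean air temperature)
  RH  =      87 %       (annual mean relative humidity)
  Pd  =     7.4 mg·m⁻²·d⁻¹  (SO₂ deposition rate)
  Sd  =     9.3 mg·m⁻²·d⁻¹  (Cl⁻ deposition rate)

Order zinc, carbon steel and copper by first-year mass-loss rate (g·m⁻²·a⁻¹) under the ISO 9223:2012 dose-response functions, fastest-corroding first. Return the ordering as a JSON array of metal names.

["carbon steel", "copper", "zinc"]

zinc: T>10 °C ⇒ hinge -0.071·(24.1−10) = -1.0011
  SO₂ term: 0.0129·7.4^0.44·exp(0.046·87-1.0011) = 0.6256
  Cl⁻ term: 0.0175·9.3^0.57·exp(0.008·87+0.085·24.1) = 0.9705
  sum: 0.6256 + 0.9705 → r_corr = 1.596 μm/a
  mass loss = 1.596 μm/a × 7.14 g/cm³ = 11.4 g·m⁻²·a⁻¹
carbon steel: temperature factor f = -0.054·(14.1) = -0.7614
  Pd branch = 1.77·Pd^0.52·e^(0.02·RH+f) = 13.33 μm/a
  Cl⁻ term: 0.102·9.3^0.62·exp(0.033·87+0.04·24.1) = 18.82
  sum: 13.33 + 18.82 → r_corr = 32.15 μm/a
  mass loss = 32.15 μm/a × 7.85 g/cm³ = 252.4 g·m⁻²·a⁻¹
copper: temperature factor f = -0.080·(14.1) = -1.1280
  SO₂ term: 0.0053·7.4^0.26·exp(0.059·87-1.1280) = 0.4894
  Sd branch = 0.01025·Sd^0.27·e^(0.036·RH+0.049·T) = 1.397 μm/a
  sum: 0.4894 + 1.397 → r_corr = 1.887 μm/a
  mass loss = 1.887 μm/a × 8.96 g/cm³ = 16.9 g·m⁻²·a⁻¹
Ordering by g·m⁻²·a⁻¹: carbon steel (252) > copper (16.9) > zinc (11.4)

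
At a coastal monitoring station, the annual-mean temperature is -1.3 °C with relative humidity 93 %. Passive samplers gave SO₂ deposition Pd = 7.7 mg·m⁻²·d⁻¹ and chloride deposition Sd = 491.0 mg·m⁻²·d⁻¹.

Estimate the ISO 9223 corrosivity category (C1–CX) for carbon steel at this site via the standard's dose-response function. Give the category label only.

carbon steel: temperature factor f = +0.150·(-11.3) = -1.6950
  Pd branch = 1.77·Pd^0.52·e^(0.02·RH+f) = 6.034 μm/a
  Cl⁻ term: 0.102·491.0^0.62·exp(0.033·93+0.04·-1.3) = 97.13
  sum: 6.034 + 97.13 → r_corr = 103.2 μm/a
103 μm/a falls in (80, 200] for carbon steel → category C5

C5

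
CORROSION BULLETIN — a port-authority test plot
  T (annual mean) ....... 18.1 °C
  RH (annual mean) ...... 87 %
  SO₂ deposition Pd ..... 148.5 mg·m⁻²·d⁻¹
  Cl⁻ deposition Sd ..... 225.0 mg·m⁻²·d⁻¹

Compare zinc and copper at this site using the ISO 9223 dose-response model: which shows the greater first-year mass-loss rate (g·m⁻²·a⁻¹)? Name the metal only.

zinc

zinc: temperature factor f = -0.071·(8.1) = -0.5751
  sulphur-dioxide contribution → 3.585 μm/a
  chloride contribution → 3.583 μm/a
  ⇒ r_corr(zinc) = 7.167 μm/a
  mass loss = 7.167 μm/a × 7.14 g/cm³ = 51.17 g·m⁻²·a⁻¹
copper: T>10 °C ⇒ hinge -0.080·(18.1−10) = -0.6480
  sulphur-dioxide contribution → 1.725 μm/a
  chloride contribution → 2.461 μm/a
  total first-year rate 4.186 μm/a
  mass loss = 4.186 μm/a × 8.96 g/cm³ = 37.51 g·m⁻²·a⁻¹
Ordering by g·m⁻²·a⁻¹: zinc (51.2) > copper (37.5)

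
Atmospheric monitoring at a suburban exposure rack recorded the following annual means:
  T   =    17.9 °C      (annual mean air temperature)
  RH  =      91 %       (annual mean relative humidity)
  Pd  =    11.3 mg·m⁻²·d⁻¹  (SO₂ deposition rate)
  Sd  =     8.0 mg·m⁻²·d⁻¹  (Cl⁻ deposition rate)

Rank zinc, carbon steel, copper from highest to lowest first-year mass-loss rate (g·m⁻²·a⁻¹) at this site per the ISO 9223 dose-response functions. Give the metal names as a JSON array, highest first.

["carbon steel", "copper", "zinc"]

zinc: T>10 °C ⇒ hinge -0.071·(17.9−10) = -0.5609
  sulphur-dioxide contribution → 1.407 μm/a
  chloride contribution → 0.5429 μm/a
  total first-year rate 1.95 μm/a
  mass loss = 1.95 μm/a × 7.14 g/cm³ = 13.92 g·m⁻²·a⁻¹
carbon steel: T>10 °C ⇒ hinge -0.054·(17.9−10) = -0.4266
  sulphur-dioxide contribution → 25.16 μm/a
  chloride contribution → 15.26 μm/a
  total first-year rate 40.42 μm/a
  mass loss = 40.42 μm/a × 7.85 g/cm³ = 317.3 g·m⁻²·a⁻¹
copper: f(T) = -0.080·(T−10) [T>10 °C] = -0.6320
  sulphur-dioxide contribution → 1.136 μm/a
  chloride contribution → 1.143 μm/a
  ⇒ r_corr(copper) = 2.279 μm/a
  mass loss = 2.279 μm/a × 8.96 g/cm³ = 20.42 g·m⁻²·a⁻¹
Ordering by g·m⁻²·a⁻¹: carbon steel (317) > copper (20.4) > zinc (13.9)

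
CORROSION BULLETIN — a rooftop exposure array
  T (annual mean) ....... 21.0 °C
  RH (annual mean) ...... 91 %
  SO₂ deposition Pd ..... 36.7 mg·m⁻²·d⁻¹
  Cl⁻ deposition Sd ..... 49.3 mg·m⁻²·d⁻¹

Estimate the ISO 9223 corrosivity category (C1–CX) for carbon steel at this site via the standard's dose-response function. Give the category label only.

C5

carbon steel: T>10 °C ⇒ hinge -0.054·(21.0−10) = -0.5940
  Pd branch = 1.77·Pd^0.52·e^(0.02·RH+f) = 39.27 μm/a
  Sd branch = 0.102·Sd^0.62·e^(0.033·RH+0.04·T) = 53.35 μm/a
  r_corr = 39.27 + 53.35 = 92.62 μm/a
ISO 9223 Table 2 (carbon steel): 80 < 92.6 ≤ 200 μm/a ⇒ C5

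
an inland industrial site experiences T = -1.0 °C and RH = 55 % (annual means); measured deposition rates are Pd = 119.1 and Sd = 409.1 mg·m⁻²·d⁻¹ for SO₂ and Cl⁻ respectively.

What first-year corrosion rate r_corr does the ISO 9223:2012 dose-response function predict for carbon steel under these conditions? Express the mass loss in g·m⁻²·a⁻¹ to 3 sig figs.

carbon steel: T≤10 °C ⇒ hinge +0.150·(-1.0−10) = -1.6500
  Pd branch = 1.77·Pd^0.52·e^(0.02·RH+f) = 12.26 μm/a
  Sd branch = 0.102·Sd^0.62·e^(0.033·RH+0.04·T) = 25.05 μm/a
  r_corr = 12.26 + 25.05 = 37.31 μm/a
Convert to mass loss: 37.31 μm/a × 7.85 g/cm³ = 292.9 g·m⁻²·a⁻¹

r_corr = 293 g·m⁻²·a⁻¹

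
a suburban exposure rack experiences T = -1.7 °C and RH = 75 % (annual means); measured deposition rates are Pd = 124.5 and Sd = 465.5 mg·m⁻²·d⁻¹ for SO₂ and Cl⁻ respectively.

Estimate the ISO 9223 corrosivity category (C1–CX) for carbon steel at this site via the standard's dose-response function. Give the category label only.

C4

carbon steel: f(T) = +0.150·(T−10) [T≤10 °C] = -1.7550
  sulphur-dioxide contribution → 16.85 μm/a
  chloride contribution → 51.06 μm/a
  total first-year rate 67.91 μm/a
ISO 9223 Table 2 (carbon steel): 50 < 67.9 ≤ 80 μm/a ⇒ C4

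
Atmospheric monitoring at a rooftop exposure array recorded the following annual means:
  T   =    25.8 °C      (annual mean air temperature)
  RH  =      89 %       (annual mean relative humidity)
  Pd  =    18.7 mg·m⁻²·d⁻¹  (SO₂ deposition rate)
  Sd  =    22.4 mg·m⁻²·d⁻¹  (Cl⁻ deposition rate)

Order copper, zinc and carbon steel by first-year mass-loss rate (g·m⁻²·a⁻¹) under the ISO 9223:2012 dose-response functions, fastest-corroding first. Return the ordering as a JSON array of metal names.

copper: temperature factor f = -0.080·(15.8) = -1.2640
  sulphur-dioxide contribution → 0.6116 μm/a
  chloride contribution → 2.069 μm/a
  total first-year rate 2.681 μm/a
  mass loss = 2.681 μm/a × 8.96 g/cm³ = 24.02 g·m⁻²·a⁻¹
zinc: temperature factor f = -0.071·(15.8) = -1.1218
  sulphur-dioxide contribution → 0.9141 μm/a
  chloride contribution → 1.881 μm/a
  ⇒ r_corr(zinc) = 2.795 μm/a
  mass loss = 2.795 μm/a × 7.14 g/cm³ = 19.95 g·m⁻²·a⁻¹
carbon steel: T>10 °C ⇒ hinge -0.054·(25.8−10) = -0.8532
  sulphur-dioxide contribution → 20.5 μm/a
  chloride contribution → 37.11 μm/a
  ⇒ r_corr(carbon steel) = 57.61 μm/a
  mass loss = 57.61 μm/a × 7.85 g/cm³ = 452.3 g·m⁻²·a⁻¹
Ordering by g·m⁻²·a⁻¹: carbon steel (452) > copper (24) > zinc (20)

["carbon steel", "copper", "zinc"]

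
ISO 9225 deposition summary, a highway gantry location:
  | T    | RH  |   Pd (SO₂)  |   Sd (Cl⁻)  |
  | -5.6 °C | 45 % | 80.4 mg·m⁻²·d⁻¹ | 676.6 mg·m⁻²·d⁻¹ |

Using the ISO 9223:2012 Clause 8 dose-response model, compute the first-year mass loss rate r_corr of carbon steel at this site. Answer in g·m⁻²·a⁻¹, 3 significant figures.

carbon steel: temperature factor f = +0.150·(-15.6) = -2.3400
  Pd branch = 1.77·Pd^0.52·e^(0.02·RH+f) = 4.105 μm/a
  Cl⁻ term: 0.102·676.6^0.62·exp(0.033·45+0.04·-5.6) = 20.47
  sum: 4.105 + 20.47 → r_corr = 24.57 μm/a
Convert to mass loss: 24.57 μm/a × 7.85 g/cm³ = 192.9 g·m⁻²·a⁻¹

r_corr = 193 g·m⁻²·a⁻¹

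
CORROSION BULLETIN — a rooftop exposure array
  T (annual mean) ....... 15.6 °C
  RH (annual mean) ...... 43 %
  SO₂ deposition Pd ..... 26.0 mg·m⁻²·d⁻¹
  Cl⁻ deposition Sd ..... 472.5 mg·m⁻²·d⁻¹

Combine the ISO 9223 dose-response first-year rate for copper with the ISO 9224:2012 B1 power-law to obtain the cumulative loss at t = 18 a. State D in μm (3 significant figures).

D(18) = 4.44 μm

copper: temperature factor f = -0.080·(5.6) = -0.4480
  Pd branch = 0.0053·Pd^0.26·e^(0.059·RH+f) = 0.09986 μm/a
  Sd branch = 0.01025·Sd^0.27·e^(0.036·RH+0.049·T) = 0.5459 μm/a
  r_corr = 0.09986 + 0.5459 = 0.6457 μm/a
Power-law: D(18) = r_corr · 18^0.667
  D(18) = 0.6457 × 18^0.667 = 0.6457 × 6.875 = 4.439 μm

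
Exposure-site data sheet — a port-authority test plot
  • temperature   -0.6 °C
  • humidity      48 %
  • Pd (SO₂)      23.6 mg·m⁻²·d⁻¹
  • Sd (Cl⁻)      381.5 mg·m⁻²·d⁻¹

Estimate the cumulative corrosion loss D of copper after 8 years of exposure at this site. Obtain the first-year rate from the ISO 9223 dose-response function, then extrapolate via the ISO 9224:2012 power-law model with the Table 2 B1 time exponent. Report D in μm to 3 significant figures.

copper: f(T) = +0.126·(T−10) [T≤10 °C] = -1.3356
  Pd branch = 0.0053·Pd^0.26·e^(0.059·RH+f) = 0.05384 μm/a
  Cl⁻ term: 0.01025·381.5^0.27·exp(0.036·48+0.049·-0.6) = 0.2789
  r_corr = 0.05384 + 0.2789 = 0.3327 μm/a
Long-term exponent b (ISO 9224 Table 2, B1) = 0.667
  D(8) = 0.3327 × 8^0.667 = 0.3327 × 4.003 = 1.332 μm

D(8) = 1.33 μm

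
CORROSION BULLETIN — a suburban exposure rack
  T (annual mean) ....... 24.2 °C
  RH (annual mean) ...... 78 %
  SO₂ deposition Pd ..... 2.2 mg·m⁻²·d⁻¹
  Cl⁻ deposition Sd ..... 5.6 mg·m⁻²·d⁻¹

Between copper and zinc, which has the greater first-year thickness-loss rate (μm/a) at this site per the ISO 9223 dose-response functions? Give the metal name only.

copper: T>10 °C ⇒ hinge -0.080·(24.2−10) = -1.1360
  Pd branch = 0.0053·Pd^0.26·e^(0.059·RH+f) = 0.2082 μm/a
  Cl⁻ term: 0.01025·5.6^0.27·exp(0.036·78+0.049·24.2) = 0.8856
  r_corr = 0.2082 + 0.8856 = 1.094 μm/a
zinc: temperature factor f = -0.071·(14.2) = -1.0082
  Pd branch = 0.0129·Pd^0.44·e^(0.046·RH+f) = 0.2408 μm/a
  Cl⁻ term: 0.0175·5.6^0.57·exp(0.008·78+0.085·24.2) = 0.6821
  sum: 0.2408 + 0.6821 → r_corr = 0.9229 μm/a
Ordering by μm/a: copper (1.09) > zinc (0.923)

copper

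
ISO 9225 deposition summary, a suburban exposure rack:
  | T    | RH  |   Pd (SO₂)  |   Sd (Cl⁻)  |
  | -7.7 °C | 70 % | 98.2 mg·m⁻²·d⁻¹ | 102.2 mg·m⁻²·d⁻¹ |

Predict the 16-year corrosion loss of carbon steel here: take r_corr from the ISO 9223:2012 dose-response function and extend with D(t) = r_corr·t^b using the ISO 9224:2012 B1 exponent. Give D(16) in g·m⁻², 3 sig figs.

carbon steel: T≤10 °C ⇒ hinge +0.150·(-7.7−10) = -2.6550
  sulphur-dioxide contribution → 5.481 μm/a
  chloride contribution → 13.3 μm/a
  total first-year rate 18.78 μm/a
Long-term exponent b (ISO 9224 Table 2, B1) = 0.523
  D(16) = 18.78 × 16^0.523 = 18.78 × 4.263 = 80.08 μm
  Mass loss = 80.08 μm × 7.85 g/cm³ = 628.6 g·m⁻²

D(16) = 629 g·m⁻²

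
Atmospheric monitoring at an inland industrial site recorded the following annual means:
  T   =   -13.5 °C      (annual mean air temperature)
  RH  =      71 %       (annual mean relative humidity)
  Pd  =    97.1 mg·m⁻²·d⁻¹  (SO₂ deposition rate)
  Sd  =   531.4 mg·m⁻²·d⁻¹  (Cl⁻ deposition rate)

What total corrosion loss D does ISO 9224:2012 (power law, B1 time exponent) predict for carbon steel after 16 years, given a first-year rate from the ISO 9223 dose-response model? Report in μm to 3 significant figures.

D(16) = 139 μm

carbon steel: f(T) = +0.150·(T−10) [T≤10 °C] = -3.5250
  SO₂ term: 1.77·97.1^0.52·exp(0.02·71-3.5250) = 2.329
  Sd branch = 0.102·Sd^0.62·e^(0.033·RH+0.04·T) = 30.3 μm/a
  sum: 2.329 + 30.3 → r_corr = 32.63 μm/a
Power-law: D(16) = r_corr · 16^0.523
  D(16) = 32.63 × 16^0.523 = 32.63 × 4.263 = 139.1 μm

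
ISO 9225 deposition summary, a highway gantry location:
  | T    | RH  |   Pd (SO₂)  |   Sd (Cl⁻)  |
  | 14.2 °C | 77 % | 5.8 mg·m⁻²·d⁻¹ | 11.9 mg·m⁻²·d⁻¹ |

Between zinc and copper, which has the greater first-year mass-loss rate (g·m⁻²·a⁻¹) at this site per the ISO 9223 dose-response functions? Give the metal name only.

copper

zinc: T>10 °C ⇒ hinge -0.071·(14.2−10) = -0.2982
  SO₂ term: 0.0129·5.8^0.44·exp(0.046·77-0.2982) = 0.7166
  Cl⁻ term: 0.0175·11.9^0.57·exp(0.008·77+0.085·14.2) = 0.4444
  sum: 0.7166 + 0.4444 → r_corr = 1.161 μm/a
  mass loss = 1.161 μm/a × 7.14 g/cm³ = 8.29 g·m⁻²·a⁻¹
copper: f(T) = -0.080·(T−10) [T>10 °C] = -0.3360
  SO₂ term: 0.0053·5.8^0.26·exp(0.059·77-0.3360) = 0.5621
  Cl⁻ term: 0.01025·11.9^0.27·exp(0.036·77+0.049·14.2) = 0.6415
  r_corr = 0.5621 + 0.6415 = 1.204 μm/a
  mass loss = 1.204 μm/a × 8.96 g/cm³ = 10.78 g·m⁻²·a⁻¹
Ordering by g·m⁻²·a⁻¹: copper (10.8) > zinc (8.29)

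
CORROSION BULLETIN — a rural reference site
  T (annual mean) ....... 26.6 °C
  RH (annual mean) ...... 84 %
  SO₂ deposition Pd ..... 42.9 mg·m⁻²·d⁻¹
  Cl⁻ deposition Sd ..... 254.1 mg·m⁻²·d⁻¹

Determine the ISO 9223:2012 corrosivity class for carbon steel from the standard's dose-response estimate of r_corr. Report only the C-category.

C5

carbon steel: temperature factor f = -0.054·(16.6) = -0.8964
  Pd branch = 1.77·Pd^0.52·e^(0.02·RH+f) = 27.36 μm/a
  Sd branch = 0.102·Sd^0.62·e^(0.033·RH+0.04·T) = 146.4 μm/a
  r_corr = 27.36 + 146.4 = 173.8 μm/a
Category bounds: 80…200 μm/a bracket r_corr ⇒ C5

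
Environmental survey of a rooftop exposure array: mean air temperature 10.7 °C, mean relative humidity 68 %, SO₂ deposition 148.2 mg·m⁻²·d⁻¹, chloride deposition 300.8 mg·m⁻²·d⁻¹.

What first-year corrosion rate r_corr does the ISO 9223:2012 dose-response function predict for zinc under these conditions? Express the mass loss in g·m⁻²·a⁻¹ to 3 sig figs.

r_corr = 31.9 g·m⁻²·a⁻¹

zinc: T>10 °C ⇒ hinge -0.071·(10.7−10) = -0.0497
  sulphur-dioxide contribution → 2.527 μm/a
  chloride contribution → 1.936 μm/a
  ⇒ r_corr(zinc) = 4.463 μm/a
Convert to mass loss: 4.463 μm/a × 7.14 g/cm³ = 31.87 g·m⁻²·a⁻¹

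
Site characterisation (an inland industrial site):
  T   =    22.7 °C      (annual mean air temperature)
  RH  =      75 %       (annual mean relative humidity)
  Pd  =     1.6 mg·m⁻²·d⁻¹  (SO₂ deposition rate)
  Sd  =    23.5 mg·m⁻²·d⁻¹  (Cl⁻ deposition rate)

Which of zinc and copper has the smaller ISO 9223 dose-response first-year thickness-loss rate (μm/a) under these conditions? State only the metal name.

zinc: f(T) = -0.071·(T−10) [T>10 °C] = -0.9017
  Pd branch = 0.0129·Pd^0.44·e^(0.046·RH+f) = 0.2028 μm/a
  Sd branch = 0.0175·Sd^0.57·e^(0.008·RH+0.085·T) = 1.328 μm/a
  r_corr = 0.2028 + 1.328 = 1.531 μm/a
copper: T>10 °C ⇒ hinge -0.080·(22.7−10) = -1.0160
  Pd branch = 0.0053·Pd^0.26·e^(0.059·RH+f) = 0.1811 μm/a
  Cl⁻ term: 0.01025·23.5^0.27·exp(0.036·75+0.049·22.7) = 1.088
  r_corr = 0.1811 + 1.088 = 1.269 μm/a
Ordering by μm/a: zinc (1.53) > copper (1.27)

copper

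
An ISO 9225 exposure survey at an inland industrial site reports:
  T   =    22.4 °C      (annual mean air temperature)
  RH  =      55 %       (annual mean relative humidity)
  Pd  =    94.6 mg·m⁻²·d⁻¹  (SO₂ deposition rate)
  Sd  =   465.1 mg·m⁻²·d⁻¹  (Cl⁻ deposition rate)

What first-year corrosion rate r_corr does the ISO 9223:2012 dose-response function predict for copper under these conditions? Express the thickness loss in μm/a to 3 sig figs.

copper: f(T) = -0.080·(T−10) [T>10 °C] = -0.9920
  SO₂ term: 0.0053·94.6^0.26·exp(0.059·55-0.9920) = 0.1646
  Cl⁻ term: 0.01025·465.1^0.27·exp(0.036·55+0.049·22.4) = 1.168
  r_corr = 0.1646 + 1.168 = 1.333 μm/a

r_corr = 1.33 μm/a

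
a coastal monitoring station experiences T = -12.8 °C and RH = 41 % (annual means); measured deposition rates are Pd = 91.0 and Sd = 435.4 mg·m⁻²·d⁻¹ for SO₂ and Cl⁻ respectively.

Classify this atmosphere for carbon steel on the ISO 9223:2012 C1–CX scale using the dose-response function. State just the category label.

carbon steel: f(T) = +0.150·(T−10) [T≤10 °C] = -3.4200
  Pd branch = 1.77·Pd^0.52·e^(0.02·RH+f) = 1.372 μm/a
  Sd branch = 0.102·Sd^0.62·e^(0.033·RH+0.04·T) = 10.23 μm/a
  sum: 1.372 + 10.23 → r_corr = 11.6 μm/a
11.6 μm/a falls in (1.3, 25] for carbon steel → category C2

C2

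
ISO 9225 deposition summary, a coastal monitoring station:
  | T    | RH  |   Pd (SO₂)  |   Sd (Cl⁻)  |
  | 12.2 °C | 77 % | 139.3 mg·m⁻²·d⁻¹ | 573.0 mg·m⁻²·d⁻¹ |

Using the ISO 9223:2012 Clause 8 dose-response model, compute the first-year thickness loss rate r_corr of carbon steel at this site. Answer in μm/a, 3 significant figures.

carbon steel: T>10 °C ⇒ hinge -0.054·(12.2−10) = -0.1188
  SO₂ term: 1.77·139.3^0.52·exp(0.02·77-0.1188) = 95.51
  Sd branch = 0.102·Sd^0.62·e^(0.033·RH+0.04·T) = 108.2 μm/a
  r_corr = 95.51 + 108.2 = 203.7 μm/a

r_corr = 204 μm/a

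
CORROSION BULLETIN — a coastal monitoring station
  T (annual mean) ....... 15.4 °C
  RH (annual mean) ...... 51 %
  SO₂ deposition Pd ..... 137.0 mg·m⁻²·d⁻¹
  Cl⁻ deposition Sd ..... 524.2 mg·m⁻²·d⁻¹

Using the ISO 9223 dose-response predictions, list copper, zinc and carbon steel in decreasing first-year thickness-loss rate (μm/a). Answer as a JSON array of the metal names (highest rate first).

["carbon steel", "zinc", "copper"]

copper: temperature factor f = -0.080·(5.4) = -0.4320
  Pd branch = 0.0053·Pd^0.26·e^(0.059·RH+f) = 0.2506 μm/a
  Sd branch = 0.01025·Sd^0.27·e^(0.036·RH+0.049·T) = 0.7414 μm/a
  sum: 0.2506 + 0.7414 → r_corr = 0.992 μm/a
zinc: temperature factor f = -0.071·(5.4) = -0.3834
  SO₂ term: 0.0129·137.0^0.44·exp(0.046·51-0.3834) = 0.8
  Sd branch = 0.0175·Sd^0.57·e^(0.008·RH+0.085·T) = 3.458 μm/a
  sum: 0.8 + 3.458 → r_corr = 4.258 μm/a
carbon steel: temperature factor f = -0.054·(5.4) = -0.2916
  Pd branch = 1.77·Pd^0.52·e^(0.02·RH+f) = 47.36 μm/a
  Cl⁻ term: 0.102·524.2^0.62·exp(0.033·51+0.04·15.4) = 49.33
  sum: 47.36 + 49.33 → r_corr = 96.69 μm/a
Ordering by μm/a: carbon steel (96.7) > zinc (4.26) > copper (0.992)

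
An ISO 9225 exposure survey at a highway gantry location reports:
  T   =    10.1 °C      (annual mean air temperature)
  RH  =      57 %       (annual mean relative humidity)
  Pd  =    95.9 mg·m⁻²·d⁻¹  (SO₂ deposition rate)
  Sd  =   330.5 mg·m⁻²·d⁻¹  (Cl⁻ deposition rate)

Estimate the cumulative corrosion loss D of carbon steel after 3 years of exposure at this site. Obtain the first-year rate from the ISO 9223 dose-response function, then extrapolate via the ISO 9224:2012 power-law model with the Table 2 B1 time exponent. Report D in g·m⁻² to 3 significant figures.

D(3) = 1.33e+03 g·m⁻²

carbon steel: f(T) = -0.054·(T−10) [T>10 °C] = -0.0054
  Pd branch = 1.77·Pd^0.52·e^(0.02·RH+f) = 59.06 μm/a
  Sd branch = 0.102·Sd^0.62·e^(0.033·RH+0.04·T) = 36.55 μm/a
  sum: 59.06 + 36.55 → r_corr = 95.6 μm/a
Long-term exponent b (ISO 9224 Table 2, B1) = 0.523
  D(3) = 95.6 × 3^0.523 = 95.6 × 1.776 = 169.8 μm
  Mass loss = 169.8 μm × 7.85 g/cm³ = 1333 g·m⁻²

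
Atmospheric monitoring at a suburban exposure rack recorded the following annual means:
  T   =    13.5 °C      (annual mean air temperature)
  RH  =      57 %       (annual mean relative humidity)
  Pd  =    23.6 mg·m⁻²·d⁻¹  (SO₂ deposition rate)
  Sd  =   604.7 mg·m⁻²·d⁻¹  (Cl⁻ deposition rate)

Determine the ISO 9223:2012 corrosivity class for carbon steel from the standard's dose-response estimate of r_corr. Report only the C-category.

C5

carbon steel: temperature factor f = -0.054·(3.5) = -0.1890
  SO₂ term: 1.77·23.6^0.52·exp(0.02·57-0.1890) = 23.71
  Cl⁻ term: 0.102·604.7^0.62·exp(0.033·57+0.04·13.5) = 60.9
  sum: 23.71 + 60.9 → r_corr = 84.6 μm/a
84.6 μm/a falls in (80, 200] for carbon steel → category C5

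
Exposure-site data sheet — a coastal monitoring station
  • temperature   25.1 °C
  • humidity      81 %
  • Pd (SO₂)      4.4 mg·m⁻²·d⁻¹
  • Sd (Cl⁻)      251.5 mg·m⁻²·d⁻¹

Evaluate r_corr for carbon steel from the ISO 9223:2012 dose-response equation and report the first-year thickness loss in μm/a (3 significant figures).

carbon steel: f(T) = -0.054·(T−10) [T>10 °C] = -0.8154
  Pd branch = 1.77·Pd^0.52·e^(0.02·RH+f) = 8.551 μm/a
  Sd branch = 0.102·Sd^0.62·e^(0.033·RH+0.04·T) = 124.1 μm/a
  sum: 8.551 + 124.1 → r_corr = 132.7 μm/a

r_corr = 133 μm/a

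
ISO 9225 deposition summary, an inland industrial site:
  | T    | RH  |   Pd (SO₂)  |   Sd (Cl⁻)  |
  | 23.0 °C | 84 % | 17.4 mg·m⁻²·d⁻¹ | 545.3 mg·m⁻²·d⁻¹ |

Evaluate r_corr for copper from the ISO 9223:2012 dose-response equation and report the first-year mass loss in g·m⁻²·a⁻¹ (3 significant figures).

copper: T>10 °C ⇒ hinge -0.080·(23.0−10) = -1.0400
  SO₂ term: 0.0053·17.4^0.26·exp(0.059·84-1.0400) = 0.5591
  Sd branch = 0.01025·Sd^0.27·e^(0.036·RH+0.049·T) = 3.568 μm/a
  sum: 0.5591 + 3.568 → r_corr = 4.127 μm/a
Convert to mass loss: 4.127 μm/a × 8.96 g/cm³ = 36.98 g·m⁻²·a⁻¹

r_corr = 37.0 g·m⁻²·a⁻¹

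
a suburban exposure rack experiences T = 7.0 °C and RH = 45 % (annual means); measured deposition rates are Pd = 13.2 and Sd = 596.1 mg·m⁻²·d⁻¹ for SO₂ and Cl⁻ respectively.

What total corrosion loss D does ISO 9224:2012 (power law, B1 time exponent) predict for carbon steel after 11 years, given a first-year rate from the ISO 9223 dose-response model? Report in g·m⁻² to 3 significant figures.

carbon steel: f(T) = +0.150·(T−10) [T≤10 °C] = -0.4500
  Pd branch = 1.77·Pd^0.52·e^(0.02·RH+f) = 10.62 μm/a
  Sd branch = 0.102·Sd^0.62·e^(0.033·RH+0.04·T) = 31.32 μm/a
  r_corr = 10.62 + 31.32 = 41.94 μm/a
ISO 9224: D(t) = r_corr · t^b with b = 0.523 (carbon steel, B1)
  D(11) = 41.94 × 11^0.523 = 41.94 × 3.505 = 147 μm
  Mass loss = 147 μm × 7.85 g/cm³ = 1154 g·m⁻²

D(11) = 1.15e+03 g·m⁻²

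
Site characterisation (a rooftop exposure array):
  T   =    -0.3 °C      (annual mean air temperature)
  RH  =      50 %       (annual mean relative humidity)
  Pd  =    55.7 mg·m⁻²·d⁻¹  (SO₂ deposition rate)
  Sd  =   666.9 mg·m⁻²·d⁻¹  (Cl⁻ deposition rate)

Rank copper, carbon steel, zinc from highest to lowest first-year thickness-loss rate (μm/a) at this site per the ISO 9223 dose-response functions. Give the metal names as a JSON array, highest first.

copper: temperature factor f = +0.126·(-10.3) = -1.2978
  Pd branch = 0.0053·Pd^0.26·e^(0.059·RH+f) = 0.07866 μm/a
  Sd branch = 0.01025·Sd^0.27·e^(0.036·RH+0.049·T) = 0.3536 μm/a
  r_corr = 0.07866 + 0.3536 = 0.4323 μm/a
carbon steel: f(T) = +0.150·(T−10) [T≤10 °C] = -1.5450
  SO₂ term: 1.77·55.7^0.52·exp(0.02·50-1.5450) = 8.301
  Cl⁻ term: 0.102·666.9^0.62·exp(0.033·50+0.04·-0.3) = 29.57
  r_corr = 8.301 + 29.57 = 37.87 μm/a
zinc: temperature factor f = +0.038·(-10.3) = -0.3914
  Pd branch = 0.0129·Pd^0.44·e^(0.046·RH+f) = 0.5101 μm/a
  Cl⁻ term: 0.0175·666.9^0.57·exp(0.008·50+0.085·-0.3) = 1.036
  r_corr = 0.5101 + 1.036 = 1.546 μm/a
Ordering by μm/a: carbon steel (37.9) > zinc (1.55) > copper (0.432)

["carbon steel", "zinc", "copper"]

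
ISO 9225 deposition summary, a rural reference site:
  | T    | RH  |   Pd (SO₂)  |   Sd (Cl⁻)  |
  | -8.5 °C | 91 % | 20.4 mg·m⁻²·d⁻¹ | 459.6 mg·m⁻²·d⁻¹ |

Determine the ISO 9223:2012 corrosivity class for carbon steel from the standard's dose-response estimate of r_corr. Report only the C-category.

carbon steel: f(T) = +0.150·(T−10) [T≤10 °C] = -2.7750
  SO₂ term: 1.77·20.4^0.52·exp(0.02·91-2.7750) = 3.268
  Cl⁻ term: 0.102·459.6^0.62·exp(0.033·91+0.04·-8.5) = 65.43
  r_corr = 3.268 + 65.43 = 68.7 μm/a
ISO 9223 Table 2 (carbon steel): 50 < 68.7 ≤ 80 μm/a ⇒ C4

C4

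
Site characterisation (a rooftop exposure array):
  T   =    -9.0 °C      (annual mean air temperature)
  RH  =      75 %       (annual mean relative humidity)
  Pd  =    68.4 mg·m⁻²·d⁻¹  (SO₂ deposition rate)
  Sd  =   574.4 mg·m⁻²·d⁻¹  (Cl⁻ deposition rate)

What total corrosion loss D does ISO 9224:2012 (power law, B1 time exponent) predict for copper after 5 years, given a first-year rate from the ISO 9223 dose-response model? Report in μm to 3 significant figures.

copper: temperature factor f = +0.126·(-19.0) = -2.3940
  SO₂ term: 0.0053·68.4^0.26·exp(0.059·75-2.3940) = 0.1212
  Sd branch = 0.01025·Sd^0.27·e^(0.036·RH+0.049·T) = 0.5455 μm/a
  r_corr = 0.1212 + 0.5455 = 0.6667 μm/a
Power-law: D(5) = r_corr · 5^0.667
  D(5) = 0.6667 × 5^0.667 = 0.6667 × 2.926 = 1.95 μm

D(5) = 1.95 μm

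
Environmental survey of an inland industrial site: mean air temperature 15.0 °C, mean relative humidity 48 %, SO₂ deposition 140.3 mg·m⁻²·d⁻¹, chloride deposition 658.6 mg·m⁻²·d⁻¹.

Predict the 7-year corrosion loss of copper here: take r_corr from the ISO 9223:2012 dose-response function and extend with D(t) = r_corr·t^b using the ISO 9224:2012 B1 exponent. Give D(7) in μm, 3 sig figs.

D(7) = 3.34 μm

copper: f(T) = -0.080·(T−10) [T>10 °C] = -0.4000
  SO₂ term: 0.0053·140.3^0.26·exp(0.059·48-0.4000) = 0.2181
  Cl⁻ term: 0.01025·658.6^0.27·exp(0.036·48+0.049·15.0) = 0.6941
  r_corr = 0.2181 + 0.6941 = 0.9122 μm/a
ISO 9224: D(t) = r_corr · t^b with b = 0.667 (copper, B1)
  D(7) = 0.9122 × 7^0.667 = 0.9122 × 3.662 = 3.34 μm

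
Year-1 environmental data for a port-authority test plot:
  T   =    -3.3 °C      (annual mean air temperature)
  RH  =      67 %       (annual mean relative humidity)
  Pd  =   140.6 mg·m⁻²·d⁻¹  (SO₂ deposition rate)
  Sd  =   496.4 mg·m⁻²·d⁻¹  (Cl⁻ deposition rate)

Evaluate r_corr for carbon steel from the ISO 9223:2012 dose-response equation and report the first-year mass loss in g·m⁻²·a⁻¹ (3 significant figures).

r_corr = 395 g·m⁻²·a⁻¹

carbon steel: temperature factor f = +0.150·(-13.3) = -1.9950
  SO₂ term: 1.77·140.6^0.52·exp(0.02·67-1.9950) = 12.04
  Sd branch = 0.102·Sd^0.62·e^(0.033·RH+0.04·T) = 38.27 μm/a
  r_corr = 12.04 + 38.27 = 50.31 μm/a
Convert to mass loss: 50.31 μm/a × 7.85 g/cm³ = 394.9 g·m⁻²·a⁻¹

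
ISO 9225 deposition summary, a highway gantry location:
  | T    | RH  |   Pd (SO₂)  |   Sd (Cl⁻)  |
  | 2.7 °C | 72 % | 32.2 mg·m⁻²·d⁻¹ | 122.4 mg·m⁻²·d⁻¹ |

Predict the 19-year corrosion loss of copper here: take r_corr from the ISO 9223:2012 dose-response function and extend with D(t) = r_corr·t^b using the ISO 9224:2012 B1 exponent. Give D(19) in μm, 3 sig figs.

D(19) = 6.68 μm

copper: T≤10 °C ⇒ hinge +0.126·(2.7−10) = -0.9198
  SO₂ term: 0.0053·32.2^0.26·exp(0.059·72-0.9198) = 0.3645
  Cl⁻ term: 0.01025·122.4^0.27·exp(0.036·72+0.049·2.7) = 0.5722
  sum: 0.3645 + 0.5722 → r_corr = 0.9368 μm/a
Power-law: D(19) = r_corr · 19^0.667
  D(19) = 0.9368 × 19^0.667 = 0.9368 × 7.127 = 6.677 μm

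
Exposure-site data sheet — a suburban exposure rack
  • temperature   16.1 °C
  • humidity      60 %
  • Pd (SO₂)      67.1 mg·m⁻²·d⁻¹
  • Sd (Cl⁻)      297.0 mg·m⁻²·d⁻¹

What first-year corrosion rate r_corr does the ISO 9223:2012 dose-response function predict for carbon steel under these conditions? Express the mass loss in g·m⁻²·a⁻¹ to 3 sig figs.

r_corr = 673 g·m⁻²·a⁻¹

carbon steel: temperature factor f = -0.054·(6.1) = -0.3294
  sulphur-dioxide contribution → 37.67 μm/a
  chloride contribution → 48.01 μm/a
  total first-year rate 85.67 μm/a
Convert to mass loss: 85.67 μm/a × 7.85 g/cm³ = 672.5 g·m⁻²·a⁻¹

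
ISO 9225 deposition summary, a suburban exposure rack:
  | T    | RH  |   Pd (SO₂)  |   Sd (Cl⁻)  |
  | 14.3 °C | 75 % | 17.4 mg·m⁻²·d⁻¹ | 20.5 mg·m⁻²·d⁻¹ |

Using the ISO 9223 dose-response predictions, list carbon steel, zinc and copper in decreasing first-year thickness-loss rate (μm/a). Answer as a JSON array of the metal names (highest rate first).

["carbon steel", "zinc", "copper"]

carbon steel: T>10 °C ⇒ hinge -0.054·(14.3−10) = -0.2322
  SO₂ term: 1.77·17.4^0.52·exp(0.02·75-0.2322) = 27.78
  Cl⁻ term: 0.102·20.5^0.62·exp(0.033·75+0.04·14.3) = 13.97
  r_corr = 27.78 + 13.97 = 41.74 μm/a
zinc: T>10 °C ⇒ hinge -0.071·(14.3−10) = -0.3053
  SO₂ term: 0.0129·17.4^0.44·exp(0.046·75-0.3053) = 1.052
  Cl⁻ term: 0.0175·20.5^0.57·exp(0.008·75+0.085·14.3) = 0.6014
  r_corr = 1.052 + 0.6014 = 1.654 μm/a
copper: temperature factor f = -0.080·(4.3) = -0.3440
  SO₂ term: 0.0053·17.4^0.26·exp(0.059·75-0.3440) = 0.6594
  Cl⁻ term: 0.01025·20.5^0.27·exp(0.036·75+0.049·14.3) = 0.6947
  r_corr = 0.6594 + 0.6947 = 1.354 μm/a
Ordering by μm/a: carbon steel (41.7) > zinc (1.65) > copper (1.35)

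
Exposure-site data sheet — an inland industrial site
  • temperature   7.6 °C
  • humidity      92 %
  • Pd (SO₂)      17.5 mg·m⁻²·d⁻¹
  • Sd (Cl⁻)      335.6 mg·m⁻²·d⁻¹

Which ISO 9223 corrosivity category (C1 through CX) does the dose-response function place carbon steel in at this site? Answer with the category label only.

carbon steel: temperature factor f = +0.150·(-2.4) = -0.3600
  Pd branch = 1.77·Pd^0.52·e^(0.02·RH+f) = 34.44 μm/a
  Sd branch = 0.102·Sd^0.62·e^(0.033·RH+0.04·T) = 106 μm/a
  r_corr = 34.44 + 106 = 140.4 μm/a
Category bounds: 80…200 μm/a bracket r_corr ⇒ C5

C5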